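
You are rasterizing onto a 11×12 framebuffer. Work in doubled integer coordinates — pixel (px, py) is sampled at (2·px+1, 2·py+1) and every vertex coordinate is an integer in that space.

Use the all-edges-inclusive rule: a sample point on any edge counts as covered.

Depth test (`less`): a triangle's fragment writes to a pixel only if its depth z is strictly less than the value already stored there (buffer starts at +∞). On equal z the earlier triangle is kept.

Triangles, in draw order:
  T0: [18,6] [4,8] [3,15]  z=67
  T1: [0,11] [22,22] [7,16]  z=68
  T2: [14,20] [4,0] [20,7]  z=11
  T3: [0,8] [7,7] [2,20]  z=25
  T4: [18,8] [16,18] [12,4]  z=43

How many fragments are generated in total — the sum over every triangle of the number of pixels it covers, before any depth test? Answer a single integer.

T0:
  2·area = 96  (B↔C swapped to make it positive)
  edge (18, 6)→(3, 15): d=(-15,9) inclusive
  edge (3, 15)→(4, 8): d=(1,-7) inclusive
  edge (4, 8)→(18, 6): d=(14,-2) inclusive
    (2,0)@(5, 1): e=[192,0,-96] → ·  [on edge]
    (5,3)@(11, 7): e=[48,48,0] → #  [on edge]
    (6,3)@(13, 7): e=[30,62,4] → #
    (7,3)@(15, 7): e=[12,76,8] → #
    (8,3)@(17, 7): e=[-6,90,12] → ·
    (2,4)@(5, 9): e=[72,8,16] → #
    (3,4)@(7, 9): e=[54,22,20] → #
    (4,4)@(9, 9): e=[36,36,24] → #
    (6,4)@(13, 9): e=[0,64,32] → #  [on edge]
    (7,4)@(15, 9): e=[-18,78,36] → ·
    (2,5)@(5, 11): e=[42,10,44] → #
    (5,5)@(11, 11): e=[-12,52,56] → ·
    (1,7)@(3, 15): e=[0,0,96] → #  [on edge]
  covered (13 px):
    · · · · · · · · · · ·
    · · · · · · · · · · ·
    · · · · · · · · · · ·
    · · · · · # # # · · ·
    · · # # # # # · · · ·
    · · # # # · · · · · ·
    · · # · · · · · · · ·
    · # · · · · · · · · ·
    · · · · · · · · · · ·
    · · · · · · · · · · ·
    · · · · · · · · · · ·
    · · · · · · · · · · ·
T1:
  2·area = 33
  edge (0, 11)→(22, 22): d=(22,11) inclusive
  edge (22, 22)→(7, 16): d=(-15,-6) inclusive
  edge (7, 16)→(0, 11): d=(-7,-5) inclusive
    (1,6)@(3, 13): e=[11,21,1] → #
    (2,6)@(5, 13): e=[-11,33,11] → ·
    (1,7)@(3, 15): e=[55,-9,-13] → ·
    (3,7)@(7, 15): e=[11,15,7] → #
    (4,7)@(9, 15): e=[-11,27,17] → ·
    (3,8)@(7, 17): e=[55,-15,-7] → ·
    (5,8)@(11, 17): e=[11,9,13] → #
    (6,8)@(13, 17): e=[-11,21,23] → ·
    (5,9)@(11, 19): e=[55,-21,-1] → ·
    (7,9)@(15, 19): e=[11,3,19] → #
    (8,9)@(17, 19): e=[-11,15,29] → ·
    (7,10)@(15, 21): e=[55,-27,5] → ·
  covered (4 px):
    · · · · · · · · · · ·
    · · · · · · · · · · ·
    · · · · · · · · · · ·
    · · · · · · · · · · ·
    · · · · · · · · · · ·
    · · · · · · · · · · ·
    · # · · · · · · · · ·
    · · · # · · · · · · ·
    · · · · · # · · · · ·
    · · · · · · · # · · ·
    · · · · · · · · · · ·
    · · · · · · · · · · ·
T2:
  2·area = 250
  edge (14, 20)→(4, 0): d=(-10,-20) inclusive
  edge (4, 0)→(20, 7): d=(16,7) inclusive
  edge (20, 7)→(14, 20): d=(-6,13) inclusive
    (2,0)@(5, 1): e=[10,9,231] → #
    (3,0)@(7, 1): e=[50,-5,205] → ·
    (2,1)@(5, 3): e=[-10,41,219] → ·
    (3,1)@(7, 3): e=[30,27,193] → #
    (4,1)@(9, 3): e=[70,13,167] → #
    (5,1)@(11, 3): e=[110,-1,141] → ·
    (3,2)@(7, 5): e=[10,59,181] → #
    (5,2)@(11, 5): e=[90,31,129] → #
    (6,2)@(13, 5): e=[130,17,103] → #
    (7,2)@(15, 5): e=[170,3,77] → #
    (8,2)@(17, 5): e=[210,-11,51] → ·
    (3,3)@(7, 7): e=[-10,91,169] → ·
  covered (32 px):
    · · # · · · · · · · ·
    · · · # # · · · · · ·
    · · · # # # # # · · ·
    · · · · # # # # # # ·
    · · · · # # # # # # ·
    · · · · · # # # # · ·
    · · · · · # # # # · ·
    · · · · · · # # · · ·
    · · · · · · # # · · ·
    · · · · · · · · · · ·
    · · · · · · · · · · ·
    · · · · · · · · · · ·
T3:
  2·area = 86
  edge (0, 8)→(7, 7): d=(7,-1) inclusive
  edge (7, 7)→(2, 20): d=(-5,13) inclusive
  edge (2, 20)→(0, 8): d=(-2,-12) inclusive
    (10,2)@(21, 5): e=[0,-172,258] → ·  [on edge]
    (3,3)@(7, 7): e=[0,0,86] → #  [on edge]
    (4,3)@(9, 7): e=[2,-26,110] → ·
    (0,4)@(1, 9): e=[8,68,10] → #
    (1,4)@(3, 9): e=[10,42,34] → #
    (2,4)@(5, 9): e=[12,16,58] → #
    (3,4)@(7, 9): e=[14,-10,82] → ·
    (0,5)@(1, 11): e=[22,58,6] → #
    (3,5)@(7, 11): e=[28,-20,78] → ·
    (0,6)@(1, 13): e=[36,48,2] → #
    (2,6)@(5, 13): e=[40,-4,50] → ·
    (0,7)@(1, 15): e=[50,38,-2] → ·
  covered (11 px):
    · · · · · · · · · · ·
    · · · · · · · · · · ·
    · · · · · · · · · · ·
    · · · # · · · · · · ·
    # # # · · · · · · · ·
    # # # · · · · · · · ·
    # # · · · · · · · · ·
    · # · · · · · · · · ·
    · # · · · · · · · · ·
    · · · · · · · · · · ·
    · · · · · · · · · · ·
    · · · · · · · · · · ·
T4:
  2·area = 68
  edge (18, 8)→(16, 18): d=(-2,10) inclusive
  edge (16, 18)→(12, 4): d=(-4,-14) inclusive
  edge (12, 4)→(18, 8): d=(6,4) inclusive
    (9,1)@(19, 3): e=[0,102,-34] → ·  [on edge]
    (6,2)@(13, 5): e=[56,10,2] → #
    (7,2)@(15, 5): e=[36,38,-6] → ·
    (6,3)@(13, 7): e=[52,2,14] → #
    (7,3)@(15, 7): e=[32,30,6] → #
    (8,3)@(17, 7): e=[12,58,-2] → ·
    (6,4)@(13, 9): e=[48,-6,26] → ·
    (7,4)@(15, 9): e=[28,22,18] → #
    (8,4)@(17, 9): e=[8,50,10] → #
    (9,4)@(19, 9): e=[-12,78,2] → ·
    (7,5)@(15, 11): e=[24,14,30] → #
    (9,5)@(19, 11): e=[-16,70,14] → ·
    (8,6)@(17, 13): e=[0,34,34] → #  [on edge]
    (7,11)@(15, 23): e=[0,-34,102] → ·  [on edge]
  covered (9 px):
    · · · · · · · · · · ·
    · · · · · · · · · · ·
    · · · · · · # · · · ·
    · · · · · · # # · · ·
    · · · · · · · # # · ·
    · · · · · · · # # · ·
    · · · · · · · # # · ·
    · · · · · · · · · · ·
    · · · · · · · · · · ·
    · · · · · · · · · · ·
    · · · · · · · · · · ·
    · · · · · · · · · · ·

Answer: 69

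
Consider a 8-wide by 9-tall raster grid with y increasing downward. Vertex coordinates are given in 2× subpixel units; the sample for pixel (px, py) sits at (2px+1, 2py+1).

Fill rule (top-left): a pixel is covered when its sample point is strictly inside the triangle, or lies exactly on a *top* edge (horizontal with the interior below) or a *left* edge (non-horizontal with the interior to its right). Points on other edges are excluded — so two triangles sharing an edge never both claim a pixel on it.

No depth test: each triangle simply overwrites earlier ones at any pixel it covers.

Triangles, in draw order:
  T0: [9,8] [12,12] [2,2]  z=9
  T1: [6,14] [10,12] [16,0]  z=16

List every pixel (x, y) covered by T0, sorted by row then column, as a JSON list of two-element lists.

T0:
  2·area = 10
  edge (9, 8)→(12, 12): d=(3,4) right/bottom  bias=-1
  edge (12, 12)→(2, 2): d=(-10,-10) top-left  bias=+0
  edge (2, 2)→(9, 8): d=(7,6) right/bottom  bias=-1
    (0,0)@(1, 1): e=[11,0,-1] → ·  [on edge]
    (1,1)@(3, 3): e=[9,0,1] → █  [on edge]
    (2,1)@(5, 3): e=[1,20,-11] → ·
    (1,2)@(3, 5): e=[15,-20,15] → ·
    (2,2)@(5, 5): e=[7,0,3] → █  [on edge]
    (3,2)@(7, 5): e=[-1,20,-9] → ·
    (2,3)@(5, 7): e=[13,-20,17] → ·
    (3,3)@(7, 7): e=[5,0,5] → █  [on edge]
    (4,3)@(9, 7): e=[-3,20,-7] → ·
    (3,4)@(7, 9): e=[11,-20,19] → ·
    (4,4)@(9, 9): e=[3,0,7] → █  [on edge]
    (5,4)@(11, 9): e=[-5,20,-5] → ·
    (5,5)@(11, 11): e=[1,0,9] → █  [on edge]
    (6,6)@(13, 13): e=[-1,0,11] → ·  [on edge]
    (7,7)@(15, 15): e=[-3,0,13] → ·  [on edge]
  covered (5 px):
    · · · · · · · ·
    · █ · · · · · ·
    · · █ · · · · ·
    · · · █ · · · ·
    · · · · █ · · ·
    · · · · · █ · ·
    · · · · · · · ·
    · · · · · · · ·
    · · · · · · · ·
T1:
  2·area = 36  (B↔C swapped to make it positive)
  edge (6, 14)→(16, 0): d=(10,-14) top-left  bias=+0
  edge (16, 0)→(10, 12): d=(-6,12) right/bottom  bias=-1
  edge (10, 12)→(6, 14): d=(-4,2) right/bottom  bias=-1
    (6,2)@(13, 5): e=[8,6,22] → █
    (7,2)@(15, 5): e=[36,-18,18] → ·
    (5,3)@(11, 7): e=[0,18,18] → █  [on edge]
    (6,3)@(13, 7): e=[28,-6,14] → ·
    (5,4)@(11, 9): e=[20,6,10] → █
    (6,4)@(13, 9): e=[48,-18,6] → ·
    (4,5)@(9, 11): e=[12,18,6] → █
    (5,5)@(11, 11): e=[40,-6,2] → ·
    (3,6)@(7, 13): e=[4,30,2] → █
    (4,6)@(9, 13): e=[32,6,-2] → ·
    (3,7)@(7, 15): e=[24,18,-6] → ·
  covered (5 px):
    · · · · · · · ·
    · · · · · · · ·
    · · · · · · █ ·
    · · · · · █ · ·
    · · · · · █ · ·
    · · · · █ · · ·
    · · · █ · · · ·
    · · · · · · · ·
    · · · · · · · ·

Answer: [[1,1],[2,2],[3,3],[4,4],[5,5]]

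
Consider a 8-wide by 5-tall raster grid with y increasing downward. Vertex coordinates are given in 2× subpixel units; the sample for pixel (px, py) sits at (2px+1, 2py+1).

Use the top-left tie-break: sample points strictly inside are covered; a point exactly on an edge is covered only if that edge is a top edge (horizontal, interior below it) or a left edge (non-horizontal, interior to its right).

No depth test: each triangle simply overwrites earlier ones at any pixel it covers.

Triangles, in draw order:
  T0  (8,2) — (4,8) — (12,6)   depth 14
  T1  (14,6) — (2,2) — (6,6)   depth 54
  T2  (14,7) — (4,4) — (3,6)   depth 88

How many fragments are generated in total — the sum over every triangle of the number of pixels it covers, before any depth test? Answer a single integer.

T0:
  2·area = 40  (B↔C swapped to make it positive)
  edge (8, 2)→(12, 6): d=(4,4) right/bottom  bias=-1
  edge (12, 6)→(4, 8): d=(-8,2) right/bottom  bias=-1
  edge (4, 8)→(8, 2): d=(4,-6) top-left  bias=+0
    (3,0)@(7, 1): e=[0,50,-10] → ·  [on edge]
    (4,1)@(9, 3): e=[0,30,10] → ·  [on edge]
    (3,2)@(7, 5): e=[16,18,6] → #
    (4,2)@(9, 5): e=[8,14,18] → #
    (5,2)@(11, 5): e=[0,10,30] → ·  [on edge]
    (2,3)@(5, 7): e=[32,6,2] → #
    (4,3)@(9, 7): e=[16,-2,26] → ·
    (6,3)@(13, 7): e=[0,-10,50] → ·  [on edge]
    (2,4)@(5, 9): e=[40,-10,10] → ·
    (3,4)@(7, 9): e=[32,-14,22] → ·
    (7,4)@(15, 9): e=[0,-30,70] → ·  [on edge]
  covered (4 px):
    · · · · · · · ·
    · · · · · · · ·
    · · · # # · · ·
    · · # # · · · ·
    · · · · · · · ·
T1:
  2·area = 32  (B↔C swapped to make it positive)
  edge (14, 6)→(6, 6): d=(-8,0) right/bottom  bias=-1
  edge (6, 6)→(2, 2): d=(-4,-4) top-left  bias=+0
  edge (2, 2)→(14, 6): d=(12,4) right/bottom  bias=-1
    (0,0)@(1, 1): e=[40,0,-8] → ·  [on edge]
    (1,1)@(3, 3): e=[24,0,8] → #  [on edge]
    (2,1)@(5, 3): e=[24,8,0] → ·  [on edge]
    (1,2)@(3, 5): e=[8,-8,32] → ·
    (2,2)@(5, 5): e=[8,0,24] → #  [on edge]
    (3,2)@(7, 5): e=[8,8,16] → #
    (4,2)@(9, 5): e=[8,16,8] → #
    (5,2)@(11, 5): e=[8,24,0] → ·  [on edge]
    (2,3)@(5, 7): e=[-8,-8,48] → ·
    (3,3)@(7, 7): e=[-8,0,40] → ·  [on edge]
    (4,3)@(9, 7): e=[-8,8,32] → ·
    (4,4)@(9, 9): e=[-24,0,56] → ·  [on edge]
  covered (4 px):
    · · · · · · · ·
    · # · · · · · ·
    · · # # # · · ·
    · · · · · · · ·
    · · · · · · · ·
T2:
  2·area = 23  (B↔C swapped to make it positive)
  edge (14, 7)→(3, 6): d=(-11,-1) top-left  bias=+0
  edge (3, 6)→(4, 4): d=(1,-2) top-left  bias=+0
  edge (4, 4)→(14, 7): d=(10,3) right/bottom  bias=-1
    (2,2)@(5, 5): e=[13,3,7] → #
    (3,2)@(7, 5): e=[15,7,1] → #
    (4,2)@(9, 5): e=[17,11,-5] → ·
    (2,3)@(5, 7): e=[-9,5,27] → ·
    (3,3)@(7, 7): e=[-7,9,21] → ·
  covered (2 px):
    · · · · · · · ·
    · · · · · · · ·
    · · # # · · · ·
    · · · · · · · ·
    · · · · · · · ·

Final: 10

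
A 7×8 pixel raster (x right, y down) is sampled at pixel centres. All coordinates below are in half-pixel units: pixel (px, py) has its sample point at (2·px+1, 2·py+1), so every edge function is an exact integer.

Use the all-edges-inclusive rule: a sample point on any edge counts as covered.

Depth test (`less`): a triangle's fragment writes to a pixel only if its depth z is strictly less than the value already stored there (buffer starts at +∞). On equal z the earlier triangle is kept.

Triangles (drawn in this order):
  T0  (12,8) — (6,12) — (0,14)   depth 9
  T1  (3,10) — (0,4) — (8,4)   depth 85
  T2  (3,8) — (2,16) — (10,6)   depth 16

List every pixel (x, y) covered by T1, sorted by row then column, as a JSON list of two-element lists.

T0:
  2·area = 12
  edge (12, 8)→(6, 12): d=(-6,4) inclusive
  edge (6, 12)→(0, 14): d=(-6,2) inclusive
  edge (0, 14)→(12, 8): d=(12,-6) inclusive
    (3,5)@(7, 11): e=[2,4,6] → #
    (4,5)@(9, 11): e=[-6,0,18] → ·  [on edge]
    (1,6)@(3, 13): e=[6,0,6] → #  [on edge]
    (2,6)@(5, 13): e=[-2,-4,18] → ·
    (3,6)@(7, 13): e=[-10,-8,30] → ·
    (1,7)@(3, 15): e=[-6,-12,30] → ·
  covered (2 px):
    · · · · · · ·
    · · · · · · ·
    · · · · · · ·
    · · · · · · ·
    · · · · · · ·
    · · · # · · ·
    · # · · · · ·
    · · · · · · ·
T1:
  2·area = 48
  edge (3, 10)→(0, 4): d=(-3,-6) inclusive
  edge (0, 4)→(8, 4): d=(8,0) inclusive
  edge (8, 4)→(3, 10): d=(-5,6) inclusive
    (0,2)@(1, 5): e=[3,8,37] → #
    (1,2)@(3, 5): e=[15,8,25] → #
    (2,2)@(5, 5): e=[27,8,13] → #
    (3,2)@(7, 5): e=[39,8,1] → #
    (4,2)@(9, 5): e=[51,8,-11] → ·
    (0,3)@(1, 7): e=[-3,24,27] → ·
    (1,3)@(3, 7): e=[9,24,15] → #
    (3,3)@(7, 7): e=[33,24,-9] → ·
    (1,4)@(3, 9): e=[3,40,5] → #
    (2,4)@(5, 9): e=[15,40,-7] → ·
    (1,5)@(3, 11): e=[-3,56,-5] → ·
  covered (7 px):
    · · · · · · ·
    · · · · · · ·
    # # # # · · ·
    · # # · · · ·
    · # · · · · ·
    · · · · · · ·
    · · · · · · ·
    · · · · · · ·
T2:
  2·area = 54  (B↔C swapped to make it positive)
  edge (3, 8)→(10, 6): d=(7,-2) inclusive
  edge (10, 6)→(2, 16): d=(-8,10) inclusive
  edge (2, 16)→(3, 8): d=(1,-8) inclusive
    (3,3)@(7, 7): e=[1,22,31] → #
    (4,3)@(9, 7): e=[5,2,47] → #
    (5,3)@(11, 7): e=[9,-18,63] → ·
    (1,4)@(3, 9): e=[7,46,1] → #
    (2,4)@(5, 9): e=[11,26,17] → #
    (4,4)@(9, 9): e=[19,-14,49] → ·
    (1,5)@(3, 11): e=[21,30,3] → #
    (3,5)@(7, 11): e=[29,-10,35] → ·
    (1,6)@(3, 13): e=[35,14,5] → #
    (2,6)@(5, 13): e=[39,-6,21] → ·
    (1,7)@(3, 15): e=[49,-2,7] → ·
  covered (8 px):
    · · · · · · ·
    · · · · · · ·
    · · · · · · ·
    · · · # # · ·
    · # # # · · ·
    · # # · · · ·
    · # · · · · ·
    · · · · · · ·

Final: [[0,2],[1,2],[2,2],[3,2],[1,3],[2,3],[1,4]]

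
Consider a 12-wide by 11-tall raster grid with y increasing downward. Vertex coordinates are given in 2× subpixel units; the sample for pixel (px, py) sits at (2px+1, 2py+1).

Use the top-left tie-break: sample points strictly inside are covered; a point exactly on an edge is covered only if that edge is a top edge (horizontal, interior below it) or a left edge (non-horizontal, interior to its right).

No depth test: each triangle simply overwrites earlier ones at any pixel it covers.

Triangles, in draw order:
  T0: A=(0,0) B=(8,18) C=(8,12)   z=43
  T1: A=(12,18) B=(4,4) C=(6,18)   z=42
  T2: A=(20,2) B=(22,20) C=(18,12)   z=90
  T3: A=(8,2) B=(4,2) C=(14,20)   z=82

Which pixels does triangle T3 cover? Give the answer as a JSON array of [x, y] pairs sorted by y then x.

T0:
  2·area = 48  (B↔C swapped to make it positive)
  edge (0, 0)→(8, 12): d=(8,12) right/bottom  bias=-1
  edge (8, 12)→(8, 18): d=(0,6) right/bottom  bias=-1
  edge (8, 18)→(0, 0): d=(-8,-18) top-left  bias=+0
    (1,2)@(3, 5): e=[4,30,14] → █
    (2,2)@(5, 5): e=[-20,18,50] → ·
    (1,3)@(3, 7): e=[20,30,-2] → ·
    (2,4)@(5, 9): e=[12,18,18] → █
    (3,4)@(7, 9): e=[-12,6,54] → ·
    (2,5)@(5, 11): e=[28,18,2] → █
    (3,5)@(7, 11): e=[4,6,38] → █
    (4,5)@(9, 11): e=[-20,-6,74] → ·
    (2,6)@(5, 13): e=[44,18,-14] → ·
    (3,6)@(7, 13): e=[20,6,22] → █
    (4,6)@(9, 13): e=[-4,-6,58] → ·
    (3,7)@(7, 15): e=[36,6,6] → █
  covered (6 px):
    · · · · · · · · · · · ·
    · · · · · · · · · · · ·
    · █ · · · · · · · · · ·
    · · · · · · · · · · · ·
    · · █ · · · · · · · · ·
    · · █ █ · · · · · · · ·
    · · · █ · · · · · · · ·
    · · · █ · · · · · · · ·
    · · · · · · · · · · · ·
    · · · · · · · · · · · ·
    · · · · · · · · · · · ·
T1:
  2·area = 84  (B↔C swapped to make it positive)
  edge (12, 18)→(6, 18): d=(-6,0) right/bottom  bias=-1
  edge (6, 18)→(4, 4): d=(-2,-14) top-left  bias=+0
  edge (4, 4)→(12, 18): d=(8,14) right/bottom  bias=-1
    (2,3)@(5, 7): e=[66,8,10] → █
    (3,3)@(7, 7): e=[66,36,-18] → ·
    (2,4)@(5, 9): e=[54,4,26] → █
    (3,4)@(7, 9): e=[54,32,-2] → ·
    (2,5)@(5, 11): e=[42,0,42] → █  [on edge]
    (3,5)@(7, 11): e=[42,28,14] → █
    (4,5)@(9, 11): e=[42,56,-14] → ·
    (2,6)@(5, 13): e=[30,-4,58] → ·
    (3,6)@(7, 13): e=[30,24,30] → █
    (4,6)@(9, 13): e=[30,52,2] → █
    (5,6)@(11, 13): e=[30,80,-26] → ·
    (3,7)@(7, 15): e=[18,20,46] → █
  covered (11 px):
    · · · · · · · · · · · ·
    · · · · · · · · · · · ·
    · · · · · · · · · · · ·
    · · █ · · · · · · · · ·
    · · █ · · · · · · · · ·
    · · █ █ · · · · · · · ·
    · · · █ █ · · · · · · ·
    · · · █ █ · · · · · · ·
    · · · █ █ █ · · · · · ·
    · · · · · · · · · · · ·
    · · · · · · · · · · · ·
T2:
  2·area = 56
  edge (20, 2)→(22, 20): d=(2,18) right/bottom  bias=-1
  edge (22, 20)→(18, 12): d=(-4,-8) top-left  bias=+0
  edge (18, 12)→(20, 2): d=(2,-10) top-left  bias=+0
    (9,3)@(19, 7): e=[28,28,0] → █  [on edge]
    (10,3)@(21, 7): e=[-8,44,20] → ·
    (9,4)@(19, 9): e=[32,20,4] → █
    (10,4)@(21, 9): e=[-4,36,24] → ·
    (9,5)@(19, 11): e=[36,12,8] → █
    (10,5)@(21, 11): e=[0,28,28] → ·  [on edge]
    (9,6)@(19, 13): e=[40,4,12] → █
    (10,6)@(21, 13): e=[4,20,32] → █
    (11,6)@(23, 13): e=[-32,36,52] → ·
    (9,7)@(19, 15): e=[44,-4,16] → ·
    (10,7)@(21, 15): e=[8,12,36] → █
    (11,7)@(23, 15): e=[-28,28,56] → ·
    (8,8)@(17, 17): e=[84,-28,0] → ·  [on edge]
  covered (7 px):
    · · · · · · · · · · · ·
    · · · · · · · · · · · ·
    · · · · · · · · · · · ·
    · · · · · · · · · █ · ·
    · · · · · · · · · █ · ·
    · · · · · · · · · █ · ·
    · · · · · · · · · █ █ ·
    · · · · · · · · · · █ ·
    · · · · · · · · · · █ ·
    · · · · · · · · · · · ·
    · · · · · · · · · · · ·
T3:
  2·area = 72  (B↔C swapped to make it positive)
  edge (8, 2)→(14, 20): d=(6,18) right/bottom  bias=-1
  edge (14, 20)→(4, 2): d=(-10,-18) top-left  bias=+0
  edge (4, 2)→(8, 2): d=(4,0) top-left  bias=+0
    (2,1)@(5, 3): e=[60,8,4] → █
    (3,1)@(7, 3): e=[24,44,4] → █
    (4,1)@(9, 3): e=[-12,80,4] → ·
    (2,2)@(5, 5): e=[72,-12,12] → ·
    (3,2)@(7, 5): e=[36,24,12] → █
    (4,2)@(9, 5): e=[0,60,12] → ·  [on edge]
    (3,3)@(7, 7): e=[48,4,20] → █
    (4,3)@(9, 7): e=[12,40,20] → █
    (5,3)@(11, 7): e=[-24,76,20] → ·
    (3,4)@(7, 9): e=[60,-16,28] → ·
    (4,4)@(9, 9): e=[24,20,28] → █
    (5,4)@(11, 9): e=[-12,56,28] → ·
    (4,5)@(9, 11): e=[36,0,36] → █  [on edge]
    (5,5)@(11, 11): e=[0,36,36] → ·  [on edge]
    (6,8)@(13, 17): e=[0,12,60] → ·  [on edge]
  covered (8 px):
    · · · · · · · · · · · ·
    · · █ █ · · · · · · · ·
    · · · █ · · · · · · · ·
    · · · █ █ · · · · · · ·
    · · · · █ · · · · · · ·
    · · · · █ · · · · · · ·
    · · · · · █ · · · · · ·
    · · · · · · · · · · · ·
    · · · · · · · · · · · ·
    · · · · · · · · · · · ·
    · · · · · · · · · · · ·

Final: [[2,1],[3,1],[3,2],[3,3],[4,3],[4,4],[4,5],[5,6]]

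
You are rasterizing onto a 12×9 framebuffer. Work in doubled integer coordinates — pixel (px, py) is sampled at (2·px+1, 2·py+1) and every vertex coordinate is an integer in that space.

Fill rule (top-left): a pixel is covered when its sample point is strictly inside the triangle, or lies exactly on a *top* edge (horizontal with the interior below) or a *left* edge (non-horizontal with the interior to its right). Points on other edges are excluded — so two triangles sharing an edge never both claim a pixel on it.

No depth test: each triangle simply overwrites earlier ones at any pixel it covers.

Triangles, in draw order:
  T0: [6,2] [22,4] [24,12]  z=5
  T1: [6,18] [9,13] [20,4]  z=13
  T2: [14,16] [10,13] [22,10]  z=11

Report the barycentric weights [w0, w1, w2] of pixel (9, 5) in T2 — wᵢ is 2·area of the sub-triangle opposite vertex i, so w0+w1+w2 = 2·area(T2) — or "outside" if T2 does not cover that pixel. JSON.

T0:
  2·area = 124
  edge (6, 2)→(22, 4): d=(16,2) right/bottom  bias=-1
  edge (22, 4)→(24, 12): d=(2,8) right/bottom  bias=-1
  edge (24, 12)→(6, 2): d=(-18,-10) top-left  bias=+0
    (4,1)@(9, 3): e=[10,102,12] → #
    (5,1)@(11, 3): e=[6,86,32] → #
    (6,1)@(13, 3): e=[2,70,52] → #
    (7,1)@(15, 3): e=[-2,54,72] → ·
    (4,2)@(9, 5): e=[42,106,-24] → ·
    (5,2)@(11, 5): e=[38,90,-4] → ·
    (6,2)@(13, 5): e=[34,74,16] → #
    (7,2)@(15, 5): e=[30,58,36] → #
    (8,2)@(17, 5): e=[26,42,56] → #
    (9,2)@(19, 5): e=[22,26,76] → #
    (10,2)@(21, 5): e=[18,10,96] → #
    (11,2)@(23, 5): e=[14,-6,116] → ·
    (7,3)@(15, 7): e=[62,62,0] → #  [on edge]
  covered (16 px):
    · · · · · · · · · · · ·
    · · · · # # # · · · · ·
    · · · · · · # # # # # ·
    · · · · · · · # # # # ·
    · · · · · · · · · # # #
    · · · · · · · · · · · #
    · · · · · · · · · · · ·
    · · · · · · · · · · · ·
    · · · · · · · · · · · ·
T1:
  2·area = 28
  edge (6, 18)→(9, 13): d=(3,-5) top-left  bias=+0
  edge (9, 13)→(20, 4): d=(11,-9) top-left  bias=+0
  edge (20, 4)→(6, 18): d=(-14,14) right/bottom  bias=-1
    (11,0)@(23, 1): e=[34,-6,0] → ·  [on edge]
    (7,1)@(15, 3): e=[0,-56,84] → ·  [on edge]
    (10,1)@(21, 3): e=[30,-2,0] → ·  [on edge]
    (9,2)@(19, 5): e=[26,2,0] → ·  [on edge]
    (8,3)@(17, 7): e=[22,6,0] → ·  [on edge]
    (7,4)@(15, 9): e=[18,10,0] → ·  [on edge]
    (6,5)@(13, 11): e=[14,14,0] → ·  [on edge]
    (4,6)@(9, 13): e=[0,0,28] → #  [on edge]
    (5,6)@(11, 13): e=[10,18,0] → ·  [on edge]
    (4,7)@(9, 15): e=[6,22,0] → ·  [on edge]
    (3,8)@(7, 17): e=[2,26,0] → ·  [on edge]
  covered (1 px):
    · · · · · · · · · · · ·
    · · · · · · · · · · · ·
    · · · · · · · · · · · ·
    · · · · · · · · · · · ·
    · · · · · · · · · · · ·
    · · · · · · · · · · · ·
    · · · · # · · · · · · ·
    · · · · · · · · · · · ·
    · · · · · · · · · · · ·
T2:
  2·area = 48
  edge (14, 16)→(10, 13): d=(-4,-3) top-left  bias=+0
  edge (10, 13)→(22, 10): d=(12,-3) top-left  bias=+0
  edge (22, 10)→(14, 16): d=(-8,6) right/bottom  bias=-1
    (9,5)@(19, 11): e=[35,3,10] → #
    (10,5)@(21, 11): e=[41,9,-2] → ·
    (5,6)@(11, 13): e=[3,3,42] → #
    (6,6)@(13, 13): e=[9,9,30] → #
    (7,6)@(15, 13): e=[15,15,18] → #
    (8,6)@(17, 13): e=[21,21,6] → #
    (9,6)@(19, 13): e=[27,27,-6] → ·
    (5,7)@(11, 15): e=[-5,27,26] → ·
    (6,7)@(13, 15): e=[1,33,14] → #
    (8,7)@(17, 15): e=[13,45,-10] → ·
    (6,8)@(13, 17): e=[-7,57,-2] → ·
    (7,8)@(15, 17): e=[-1,63,-14] → ·
  covered (7 px):
    · · · · · · · · · · · ·
    · · · · · · · · · · · ·
    · · · · · · · · · · · ·
    · · · · · · · · · · · ·
    · · · · · · · · · · · ·
    · · · · · · · · · # · ·
    · · · · · # # # # · · ·
    · · · · · · # # · · · ·
    · · · · · · · · · · · ·

Result: [3,10,35]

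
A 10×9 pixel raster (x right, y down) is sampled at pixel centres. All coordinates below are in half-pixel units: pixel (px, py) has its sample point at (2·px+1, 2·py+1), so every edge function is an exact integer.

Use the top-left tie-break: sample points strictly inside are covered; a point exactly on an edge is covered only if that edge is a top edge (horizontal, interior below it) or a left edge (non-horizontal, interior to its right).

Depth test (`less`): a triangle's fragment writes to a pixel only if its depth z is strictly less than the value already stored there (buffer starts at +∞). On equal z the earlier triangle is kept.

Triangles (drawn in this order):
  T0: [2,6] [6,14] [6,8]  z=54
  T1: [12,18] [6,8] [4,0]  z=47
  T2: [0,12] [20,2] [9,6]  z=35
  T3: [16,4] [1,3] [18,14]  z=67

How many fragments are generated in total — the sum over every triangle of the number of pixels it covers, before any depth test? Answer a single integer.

T0:
  2·area = 24  (B↔C swapped to make it positive)
  edge (2, 6)→(6, 8): d=(4,2) right/bottom  bias=-1
  edge (6, 8)→(6, 14): d=(0,6) right/bottom  bias=-1
  edge (6, 14)→(2, 6): d=(-4,-8) top-left  bias=+0
    (1,3)@(3, 7): e=[2,18,4] → #
    (2,3)@(5, 7): e=[-2,6,20] → ·
    (1,4)@(3, 9): e=[10,18,-4] → ·
    (2,4)@(5, 9): e=[6,6,12] → #
    (3,4)@(7, 9): e=[2,-6,28] → ·
    (2,5)@(5, 11): e=[14,6,4] → #
    (3,5)@(7, 11): e=[10,-6,20] → ·
    (2,6)@(5, 13): e=[22,6,-4] → ·
  covered (3 px):
    · · · · · · · · · ·
    · · · · · · · · · ·
    · · · · · · · · · ·
    · # · · · · · · · ·
    · · # · · · · · · ·
    · · # · · · · · · ·
    · · · · · · · · · ·
    · · · · · · · · · ·
    · · · · · · · · · ·
T1:
  2·area = 28
  edge (12, 18)→(6, 8): d=(-6,-10) top-left  bias=+0
  edge (6, 8)→(4, 0): d=(-2,-8) top-left  bias=+0
  edge (4, 0)→(12, 18): d=(8,18) right/bottom  bias=-1
    (1,1)@(3, 3): e=[0,-14,42] → ·  [on edge]
    (2,1)@(5, 3): e=[20,2,6] → #
    (3,1)@(7, 3): e=[40,18,-30] → ·
    (2,2)@(5, 5): e=[8,-2,22] → ·
    (3,3)@(7, 7): e=[16,10,2] → #
    (4,3)@(9, 7): e=[36,26,-34] → ·
    (3,4)@(7, 9): e=[4,6,18] → #
    (4,4)@(9, 9): e=[24,22,-18] → ·
    (3,5)@(7, 11): e=[-8,2,34] → ·
    (4,6)@(9, 13): e=[0,14,14] → #  [on edge]
    (5,6)@(11, 13): e=[20,30,-22] → ·
    (4,7)@(9, 15): e=[-12,10,30] → ·
  covered (4 px):
    · · · · · · · · · ·
    · · # · · · · · · ·
    · · · · · · · · · ·
    · · · # · · · · · ·
    · · · # · · · · · ·
    · · · · · · · · · ·
    · · · · # · · · · ·
    · · · · · · · · · ·
    · · · · · · · · · ·
T2:
  2·area = 30  (B↔C swapped to make it positive)
  edge (0, 12)→(9, 6): d=(9,-6) top-left  bias=+0
  edge (9, 6)→(20, 2): d=(11,-4) top-left  bias=+0
  edge (20, 2)→(0, 12): d=(-20,10) right/bottom  bias=-1
    (6,2)@(13, 5): e=[15,5,10] → #
    (7,2)@(15, 5): e=[27,13,-10] → ·
    (4,3)@(9, 7): e=[9,11,10] → #
    (5,3)@(11, 7): e=[21,19,-10] → ·
    (6,3)@(13, 7): e=[33,27,-30] → ·
    (2,4)@(5, 9): e=[3,17,10] → #
    (3,4)@(7, 9): e=[15,25,-10] → ·
    (4,4)@(9, 9): e=[27,33,-30] → ·
    (2,5)@(5, 11): e=[21,39,-30] → ·
  covered (3 px):
    · · · · · · · · · ·
    · · · · · · · · · ·
    · · · · · · # · · ·
    · · · · # · · · · ·
    · · # · · · · · · ·
    · · · · · · · · · ·
    · · · · · · · · · ·
    · · · · · · · · · ·
    · · · · · · · · · ·
T3:
  2·area = 148  (B↔C swapped to make it positive)
  edge (16, 4)→(18, 14): d=(2,10) right/bottom  bias=-1
  edge (18, 14)→(1, 3): d=(-17,-11) top-left  bias=+0
  edge (1, 3)→(16, 4): d=(15,1) right/bottom  bias=-1
    (0,1)@(1, 3): e=[148,0,0] → ·  [on edge]
    (2,2)@(5, 5): e=[112,10,26] → #
    (3,2)@(7, 5): e=[92,32,24] → #
    (4,2)@(9, 5): e=[72,54,22] → #
    (5,2)@(11, 5): e=[52,76,20] → #
    (6,2)@(13, 5): e=[32,98,18] → #
    (7,2)@(15, 5): e=[12,120,16] → #
    (8,2)@(17, 5): e=[-8,142,14] → ·
    (2,3)@(5, 7): e=[116,-24,56] → ·
    (3,3)@(7, 7): e=[96,-2,54] → ·
    (4,3)@(9, 7): e=[76,20,52] → #
    (8,3)@(17, 7): e=[-4,108,44] → ·
    (8,4)@(17, 9): e=[0,74,74] → ·  [on edge]
  covered (16 px):
    · · · · · · · · · ·
    · · · · · · · · · ·
    · · # # # # # # · ·
    · · · · # # # # · ·
    · · · · · # # # · ·
    · · · · · · · # # ·
    · · · · · · · · # ·
    · · · · · · · · · ·
    · · · · · · · · · ·

Answer: 26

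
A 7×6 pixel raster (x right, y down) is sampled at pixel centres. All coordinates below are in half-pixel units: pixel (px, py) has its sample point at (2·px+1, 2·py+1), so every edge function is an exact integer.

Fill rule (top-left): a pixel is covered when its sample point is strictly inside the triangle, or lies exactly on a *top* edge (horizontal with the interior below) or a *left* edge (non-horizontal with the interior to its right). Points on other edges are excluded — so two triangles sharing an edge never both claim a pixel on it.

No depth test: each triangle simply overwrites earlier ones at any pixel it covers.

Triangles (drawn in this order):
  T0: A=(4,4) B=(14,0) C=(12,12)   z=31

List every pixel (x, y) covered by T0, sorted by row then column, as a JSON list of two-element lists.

T0:
  2·area = 112
  edge (4, 4)→(14, 0): d=(10,-4) top-left  bias=+0
  edge (14, 0)→(12, 12): d=(-2,12) right/bottom  bias=-1
  edge (12, 12)→(4, 4): d=(-8,-8) top-left  bias=+0
    (0,0)@(1, 1): e=[-42,154,0] → .  [on edge]
    (6,0)@(13, 1): e=[6,10,96] → X
    (1,1)@(3, 3): e=[-14,126,0] → .  [on edge]
    (3,1)@(7, 3): e=[2,78,32] → X
    (4,1)@(9, 3): e=[10,54,48] → X
    (5,1)@(11, 3): e=[18,30,64] → X
    (2,2)@(5, 5): e=[14,98,0] → X  [on edge]
    (2,3)@(5, 7): e=[34,94,-16] → .
    (3,3)@(7, 7): e=[42,70,0] → X  [on edge]
    (6,3)@(13, 7): e=[66,-2,48] → .
    (3,4)@(7, 9): e=[62,66,-16] → .
    (4,4)@(9, 9): e=[70,42,0] → X  [on edge]
    (5,5)@(11, 11): e=[98,14,0] → X  [on edge]
  covered (16 px):
    . . . . . . X
    . . . X X X X
    . . X X X X X
    . . . X X X .
    . . . . X X .
    . . . . . X .

Final: [[6,0],[3,1],[4,1],[5,1],[6,1],[2,2],[3,2],[4,2],[5,2],[6,2],[3,3],[4,3],[5,3],[4,4],[5,4],[5,5]]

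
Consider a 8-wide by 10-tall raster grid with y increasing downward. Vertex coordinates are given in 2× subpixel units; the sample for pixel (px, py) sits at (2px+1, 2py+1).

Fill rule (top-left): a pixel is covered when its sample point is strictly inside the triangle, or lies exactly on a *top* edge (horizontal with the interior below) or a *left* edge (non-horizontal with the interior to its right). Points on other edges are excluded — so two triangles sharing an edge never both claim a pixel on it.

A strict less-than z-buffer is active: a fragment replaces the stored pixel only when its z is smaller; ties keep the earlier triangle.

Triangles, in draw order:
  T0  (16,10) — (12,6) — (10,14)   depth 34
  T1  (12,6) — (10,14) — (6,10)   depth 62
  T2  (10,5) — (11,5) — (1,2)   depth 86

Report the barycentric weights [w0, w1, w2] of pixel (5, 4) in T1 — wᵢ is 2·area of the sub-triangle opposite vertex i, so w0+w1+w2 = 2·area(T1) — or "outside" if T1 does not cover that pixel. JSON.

T0:
  2·area = 40  (B↔C swapped to make it positive)
  edge (16, 10)→(10, 14): d=(-6,4) right/bottom  bias=-1
  edge (10, 14)→(12, 6): d=(2,-8) top-left  bias=+0
  edge (12, 6)→(16, 10): d=(4,4) right/bottom  bias=-1
    (3,0)@(7, 1): e=[90,-50,0] → ·  [on edge]
    (4,1)@(9, 3): e=[70,-30,0] → ·  [on edge]
    (5,2)@(11, 5): e=[50,-10,0] → ·  [on edge]
    (6,3)@(13, 7): e=[30,10,0] → ·  [on edge]
    (6,4)@(13, 9): e=[18,14,8] → █
    (7,4)@(15, 9): e=[10,30,0] → ·  [on edge]
    (5,5)@(11, 11): e=[14,2,24] → █
    (7,5)@(15, 11): e=[-2,34,8] → ·
    (5,6)@(11, 13): e=[2,6,32] → █
    (6,6)@(13, 13): e=[-6,22,24] → ·
    (5,7)@(11, 15): e=[-10,10,40] → ·
  covered (4 px):
    · · · · · · · ·
    · · · · · · · ·
    · · · · · · · ·
    · · · · · · · ·
    · · · · · · █ ·
    · · · · · █ █ ·
    · · · · · █ · ·
    · · · · · · · ·
    · · · · · · · ·
    · · · · · · · ·
T1:
  2·area = 40
  edge (12, 6)→(10, 14): d=(-2,8) right/bottom  bias=-1
  edge (10, 14)→(6, 10): d=(-4,-4) top-left  bias=+0
  edge (6, 10)→(12, 6): d=(6,-4) top-left  bias=+0
    (0,2)@(1, 5): e=[90,0,-50] → ·  [on edge]
    (1,3)@(3, 7): e=[70,0,-30] → ·  [on edge]
    (5,3)@(11, 7): e=[6,32,2] → █
    (6,3)@(13, 7): e=[-10,40,10] → ·
    (2,4)@(5, 9): e=[50,0,-10] → ·  [on edge]
    (4,4)@(9, 9): e=[18,16,6] → █
    (6,4)@(13, 9): e=[-14,32,22] → ·
    (3,5)@(7, 11): e=[30,0,10] → █  [on edge]
    (5,5)@(11, 11): e=[-2,16,26] → ·
    (3,6)@(7, 13): e=[26,-8,22] → ·
    (4,6)@(9, 13): e=[10,0,30] → █  [on edge]
    (5,6)@(11, 13): e=[-6,8,38] → ·
    (5,7)@(11, 15): e=[-10,0,50] → ·  [on edge]
    (6,8)@(13, 17): e=[-30,0,70] → ·  [on edge]
    (7,9)@(15, 19): e=[-50,0,90] → ·  [on edge]
  covered (6 px):
    · · · · · · · ·
    · · · · · · · ·
    · · · · · · · ·
    · · · · · █ · ·
    · · · · █ █ · ·
    · · · █ █ · · ·
    · · · · █ · · ·
    · · · · · · · ·
    · · · · · · · ·
    · · · · · · · ·
T2:
  2·area = 3  (B↔C swapped to make it positive)
  edge (10, 5)→(1, 2): d=(-9,-3) top-left  bias=+0
  edge (1, 2)→(11, 5): d=(10,3) right/bottom  bias=-1
  edge (11, 5)→(10, 5): d=(-1,0) right/bottom  bias=-1
    (0,2)@(1, 5): e=[-27,30,0] → ·  [on edge]
    (1,2)@(3, 5): e=[-21,24,0] → ·  [on edge]
    (2,2)@(5, 5): e=[-15,18,0] → ·  [on edge]
    (3,2)@(7, 5): e=[-9,12,0] → ·  [on edge]
    (4,2)@(9, 5): e=[-3,6,0] → ·  [on edge]
    (5,2)@(11, 5): e=[3,0,0] → ·  [on edge]
    (6,2)@(13, 5): e=[9,-6,0] → ·  [on edge]
    (7,2)@(15, 5): e=[15,-12,0] → ·  [on edge]
  covered (0 px):
    · · · · · · · ·
    · · · · · · · ·
    · · · · · · · ·
    · · · · · · · ·
    · · · · · · · ·
    · · · · · · · ·
    · · · · · · · ·
    · · · · · · · ·
    · · · · · · · ·
    · · · · · · · ·

Result: [24,14,2]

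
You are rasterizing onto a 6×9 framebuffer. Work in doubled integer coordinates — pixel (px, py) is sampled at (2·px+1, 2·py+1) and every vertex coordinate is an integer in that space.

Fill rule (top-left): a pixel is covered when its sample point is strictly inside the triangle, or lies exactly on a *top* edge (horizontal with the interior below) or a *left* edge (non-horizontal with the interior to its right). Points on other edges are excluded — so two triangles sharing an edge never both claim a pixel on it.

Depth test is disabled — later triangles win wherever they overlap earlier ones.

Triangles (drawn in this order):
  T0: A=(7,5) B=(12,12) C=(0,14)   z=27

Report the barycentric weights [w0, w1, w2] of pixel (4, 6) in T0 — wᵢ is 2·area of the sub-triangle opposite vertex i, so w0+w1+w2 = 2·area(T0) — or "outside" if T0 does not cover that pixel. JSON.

T0:
  2·area = 94
  edge (7, 5)→(12, 12): d=(5,7) right/bottom  bias=-1
  edge (12, 12)→(0, 14): d=(-12,2) right/bottom  bias=-1
  edge (0, 14)→(7, 5): d=(7,-9) top-left  bias=+0
    (3,2)@(7, 5): e=[0,94,0] → ·  [on edge]
    (3,3)@(7, 7): e=[10,70,14] → #
    (4,3)@(9, 7): e=[-4,66,32] → ·
    (2,4)@(5, 9): e=[34,50,10] → #
    (4,4)@(9, 9): e=[6,42,46] → #
    (5,4)@(11, 9): e=[-8,38,64] → ·
    (1,5)@(3, 11): e=[58,30,6] → #
    (5,5)@(11, 11): e=[2,14,78] → #
    (0,6)@(1, 13): e=[82,10,2] → #
    (3,6)@(7, 13): e=[40,-2,56] → ·
    (4,6)@(9, 13): e=[26,-6,74] → ·
    (5,6)@(11, 13): e=[12,-10,92] → ·
  covered (12 px):
    · · · · · ·
    · · · · · ·
    · · · · · ·
    · · · # · ·
    · · # # # ·
    · # # # # #
    # # # · · ·
    · · · · · ·
    · · · · · ·

Final: "outside"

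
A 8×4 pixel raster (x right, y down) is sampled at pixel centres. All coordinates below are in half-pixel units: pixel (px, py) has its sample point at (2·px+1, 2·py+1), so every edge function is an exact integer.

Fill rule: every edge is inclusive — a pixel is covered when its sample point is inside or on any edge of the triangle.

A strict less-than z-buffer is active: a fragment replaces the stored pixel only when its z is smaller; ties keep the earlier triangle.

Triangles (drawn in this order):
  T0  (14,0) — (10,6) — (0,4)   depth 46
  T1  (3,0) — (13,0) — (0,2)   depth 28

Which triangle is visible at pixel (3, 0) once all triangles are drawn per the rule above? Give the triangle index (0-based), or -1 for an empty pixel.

T0:
  2·area = 68
  edge (14, 0)→(10, 6): d=(-4,6) inclusive
  edge (10, 6)→(0, 4): d=(-10,-2) inclusive
  edge (0, 4)→(14, 0): d=(14,-4) inclusive
    (5,0)@(11, 1): e=[14,52,2] → #
    (6,0)@(13, 1): e=[2,56,10] → #
    (7,0)@(15, 1): e=[-10,60,18] → ·
    (2,1)@(5, 3): e=[42,20,6] → #
    (3,1)@(7, 3): e=[30,24,14] → #
    (4,1)@(9, 3): e=[18,28,22] → #
    (6,1)@(13, 3): e=[-6,36,38] → ·
    (2,2)@(5, 5): e=[34,0,34] → #  [on edge]
    (5,2)@(11, 5): e=[-2,12,58] → ·
    (2,3)@(5, 7): e=[26,-20,62] → ·
    (3,3)@(7, 7): e=[14,-16,70] → ·
    (4,3)@(9, 7): e=[2,-12,78] → ·
    (7,3)@(15, 7): e=[-34,0,102] → ·  [on edge]
  covered (9 px):
    · · · · · # # ·
    · · # # # # · ·
    · · # # # · · ·
    · · · · · · · ·
T1:
  2·area = 20
  edge (3, 0)→(13, 0): d=(10,0) inclusive
  edge (13, 0)→(0, 2): d=(-13,2) inclusive
  edge (0, 2)→(3, 0): d=(3,-2) inclusive
    (1,0)@(3, 1): e=[10,7,3] → #
    (2,0)@(5, 1): e=[10,3,7] → #
    (3,0)@(7, 1): e=[10,-1,11] → ·
    (1,1)@(3, 3): e=[30,-19,9] → ·
    (2,1)@(5, 3): e=[30,-23,13] → ·
  covered (2 px):
    · # # · · · · ·
    · · · · · · · ·
    · · · · · · · ·
    · · · · · · · ·

Z-buffer (winner per pixel, '.' = empty):
  . 1 1 . . 0 0 .
  . . 0 0 0 0 . .
  . . 0 0 0 . . .
  . . . . . . . .

Answer: -1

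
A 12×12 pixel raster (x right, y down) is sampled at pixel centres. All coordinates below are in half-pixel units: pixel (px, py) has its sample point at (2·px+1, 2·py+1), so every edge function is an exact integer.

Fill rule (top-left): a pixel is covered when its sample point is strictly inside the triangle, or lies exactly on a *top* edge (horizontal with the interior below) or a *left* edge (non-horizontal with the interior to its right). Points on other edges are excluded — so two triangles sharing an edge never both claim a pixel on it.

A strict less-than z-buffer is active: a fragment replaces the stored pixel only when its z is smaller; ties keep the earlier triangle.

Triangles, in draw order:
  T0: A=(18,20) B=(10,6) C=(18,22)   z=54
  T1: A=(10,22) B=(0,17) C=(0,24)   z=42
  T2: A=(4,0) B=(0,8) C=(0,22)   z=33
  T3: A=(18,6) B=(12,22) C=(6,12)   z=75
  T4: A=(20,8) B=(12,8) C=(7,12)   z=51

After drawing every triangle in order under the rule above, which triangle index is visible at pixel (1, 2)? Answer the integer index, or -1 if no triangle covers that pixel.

T0:
  2·area = 16  (B↔C swapped to make it positive)
  edge (18, 20)→(18, 22): d=(0,2) right/bottom  bias=-1
  edge (18, 22)→(10, 6): d=(-8,-16) top-left  bias=+0
  edge (10, 6)→(18, 20): d=(8,14) right/bottom  bias=-1
    (7,7)@(15, 15): e=[6,8,2] → X
    (8,7)@(17, 15): e=[2,40,-26] → .
    (7,8)@(15, 17): e=[6,-8,18] → .
    (8,9)@(17, 19): e=[2,8,6] → X
    (9,9)@(19, 19): e=[-2,40,-22] → .
    (8,10)@(17, 21): e=[2,-8,22] → .
  covered (2 px):
    . . . . . . . . . . . .
    . . . . . . . . . . . .
    . . . . . . . . . . . .
    . . . . . . . . . . . .
    . . . . . . . . . . . .
    . . . . . . . . . . . .
    . . . . . . . . . . . .
    . . . . . . . X . . . .
    . . . . . . . . . . . .
    . . . . . . . . X . . .
    . . . . . . . . . . . .
    . . . . . . . . . . . .
T1:
  2·area = 70  (B↔C swapped to make it positive)
  edge (10, 22)→(0, 24): d=(-10,2) right/bottom  bias=-1
  edge (0, 24)→(0, 17): d=(0,-7) top-left  bias=+0
  edge (0, 17)→(10, 22): d=(10,5) right/bottom  bias=-1
    (0,9)@(1, 19): e=[48,7,15] → X
    (1,9)@(3, 19): e=[44,21,5] → X
    (2,9)@(5, 19): e=[40,35,-5] → .
    (0,10)@(1, 21): e=[28,7,35] → X
    (2,10)@(5, 21): e=[20,35,15] → X
    (3,10)@(7, 21): e=[16,49,5] → X
    (4,10)@(9, 21): e=[12,63,-5] → .
    (7,10)@(15, 21): e=[0,105,-35] → .  [on edge]
    (0,11)@(1, 23): e=[8,7,55] → X
    (2,11)@(5, 23): e=[0,35,35] → .  [on edge]
    (3,11)@(7, 23): e=[-4,49,25] → .
  covered (8 px):
    . . . . . . . . . . . .
    . . . . . . . . . . . .
    . . . . . . . . . . . .
    . . . . . . . . . . . .
    . . . . . . . . . . . .
    . . . . . . . . . . . .
    . . . . . . . . . . . .
    . . . . . . . . . . . .
    . . . . . . . . . . . .
    X X . . . . . . . . . .
    X X X X . . . . . . . .
    X X . . . . . . . . . .
T2:
  2·area = 56  (B↔C swapped to make it positive)
  edge (4, 0)→(0, 22): d=(-4,22) right/bottom  bias=-1
  edge (0, 22)→(0, 8): d=(0,-14) top-left  bias=+0
  edge (0, 8)→(4, 0): d=(4,-8) top-left  bias=+0
    (1,1)@(3, 3): e=[10,42,4] → X
    (2,1)@(5, 3): e=[-34,70,20] → .
    (1,2)@(3, 5): e=[2,42,12] → X
    (2,2)@(5, 5): e=[-42,70,28] → .
    (0,3)@(1, 7): e=[38,14,4] → X
    (1,3)@(3, 7): e=[-6,42,20] → .
    (0,4)@(1, 9): e=[30,14,12] → X
    (1,4)@(3, 9): e=[-14,42,28] → .
    (0,5)@(1, 11): e=[22,14,20] → X
    (1,5)@(3, 11): e=[-22,42,36] → .
    (0,6)@(1, 13): e=[14,14,28] → X
    (1,6)@(3, 13): e=[-30,42,44] → .
  covered (7 px):
    . . . . . . . . . . . .
    . X . . . . . . . . . .
    . X . . . . . . . . . .
    X . . . . . . . . . . .
    X . . . . . . . . . . .
    X . . . . . . . . . . .
    X . . . . . . . . . . .
    X . . . . . . . . . . .
    . . . . . . . . . . . .
    . . . . . . . . . . . .
    . . . . . . . . . . . .
    . . . . . . . . . . . .
T3:
  2·area = 156
  edge (18, 6)→(12, 22): d=(-6,16) right/bottom  bias=-1
  edge (12, 22)→(6, 12): d=(-6,-10) top-left  bias=+0
  edge (6, 12)→(18, 6): d=(12,-6) top-left  bias=+0
    (1,3)@(3, 7): e=[234,0,-78] → .  [on edge]
    (8,3)@(17, 7): e=[10,140,6] → X
    (9,3)@(19, 7): e=[-22,160,18] → .
    (6,4)@(13, 9): e=[62,88,6] → X
    (7,4)@(15, 9): e=[30,108,18] → X
    (8,4)@(17, 9): e=[-2,128,30] → .
    (4,5)@(9, 11): e=[114,36,6] → X
    (5,5)@(11, 11): e=[82,56,18] → X
    (8,5)@(17, 11): e=[-14,116,54] → .
    (3,6)@(7, 13): e=[134,4,18] → X
    (8,6)@(17, 13): e=[-26,104,78] → .
    (3,7)@(7, 15): e=[122,-8,42] → .
    (4,8)@(9, 17): e=[78,0,78] → X  [on edge]
  covered (20 px):
    . . . . . . . . . . . .
    . . . . . . . . . . . .
    . . . . . . . . . . . .
    . . . . . . . . X . . .
    . . . . . . X X . . . .
    . . . . X X X X . . . .
    . . . X X X X X . . . .
    . . . . X X X . . . . .
    . . . . X X X . . . . .
    . . . . . X X . . . . .
    . . . . . . . . . . . .
    . . . . . . . . . . . .
T4:
  2·area = 32  (B↔C swapped to make it positive)
  edge (20, 8)→(7, 12): d=(-13,4) right/bottom  bias=-1
  edge (7, 12)→(12, 8): d=(5,-4) top-left  bias=+0
  edge (12, 8)→(20, 8): d=(8,0) top-left  bias=+0
    (5,4)@(11, 9): e=[23,1,8] → X
    (6,4)@(13, 9): e=[15,9,8] → X
    (7,4)@(15, 9): e=[7,17,8] → X
    (8,4)@(17, 9): e=[-1,25,8] → .
    (4,5)@(9, 11): e=[5,3,24] → X
    (5,5)@(11, 11): e=[-3,11,24] → .
    (6,5)@(13, 11): e=[-11,19,24] → .
    (7,5)@(15, 11): e=[-19,27,24] → .
    (4,6)@(9, 13): e=[-21,13,40] → .
  covered (4 px):
    . . . . . . . . . . . .
    . . . . . . . . . . . .
    . . . . . . . . . . . .
    . . . . . . . . . . . .
    . . . . . X X X . . . .
    . . . . X . . . . . . .
    . . . . . . . . . . . .
    . . . . . . . . . . . .
    . . . . . . . . . . . .
    . . . . . . . . . . . .
    . . . . . . . . . . . .
    . . . . . . . . . . . .

Z-buffer (winner per pixel, '.' = empty):
  . . . . . . . . . . . .
  . 2 . . . . . . . . . .
  . 2 . . . . . . . . . .
  2 . . . . . . . 3 . . .
  2 . . . . 4 4 4 . . . .
  2 . . . 4 3 3 3 . . . .
  2 . . 3 3 3 3 3 . . . .
  2 . . . 3 3 3 0 . . . .
  . . . . 3 3 3 . . . . .
  1 1 . . . 3 3 . 0 . . .
  1 1 1 1 . . . . . . . .
  1 1 . . . . . . . . . .

Answer: 2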